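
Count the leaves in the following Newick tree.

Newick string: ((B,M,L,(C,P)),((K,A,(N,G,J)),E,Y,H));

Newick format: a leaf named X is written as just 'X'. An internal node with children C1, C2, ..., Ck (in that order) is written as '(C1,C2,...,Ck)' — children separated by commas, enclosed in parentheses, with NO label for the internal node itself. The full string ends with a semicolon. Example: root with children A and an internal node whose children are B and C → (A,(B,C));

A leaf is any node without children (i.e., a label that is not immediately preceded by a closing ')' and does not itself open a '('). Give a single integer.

Newick: ((B,M,L,(C,P)),((K,A,(N,G,J)),E,Y,H));
Scan left-to-right; a leaf is any maximal label run not followed by '(':
  pos 2: leaf 'B' → count = 1
  pos 4: leaf 'M' → count = 2
  pos 6: leaf 'L' → count = 3
  pos 9: leaf 'C' → count = 4
  pos 11: leaf 'P' → count = 5
  pos 17: leaf 'K' → count = 6
  pos 19: leaf 'A' → count = 7
  pos 22: leaf 'N' → count = 8
  pos 24: leaf 'G' → count = 9
  pos 26: leaf 'J' → count = 10
  pos 30: leaf 'E' → count = 11
  pos 32: leaf 'Y' → count = 12
  pos 34: leaf 'H' → count = 13
Total leaves: 13

Answer: 13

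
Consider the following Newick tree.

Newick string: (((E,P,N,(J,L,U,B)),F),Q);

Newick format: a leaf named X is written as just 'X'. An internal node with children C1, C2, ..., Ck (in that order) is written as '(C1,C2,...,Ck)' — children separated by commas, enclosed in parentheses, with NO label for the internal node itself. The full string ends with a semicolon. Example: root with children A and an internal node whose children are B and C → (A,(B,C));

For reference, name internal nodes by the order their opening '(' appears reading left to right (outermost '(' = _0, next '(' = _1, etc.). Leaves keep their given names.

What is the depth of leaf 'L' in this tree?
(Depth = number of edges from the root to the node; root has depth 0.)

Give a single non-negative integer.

Answer: 4

Derivation:
Newick: (((E,P,N,(J,L,U,B)),F),Q);
Naming internals by '(' encounter order: outermost '(' = _0, next = _1, ...
Query node: L
Path from root: _0 -> _1 -> _2 -> _3 -> L
Depth of L: 4 (number of edges from root)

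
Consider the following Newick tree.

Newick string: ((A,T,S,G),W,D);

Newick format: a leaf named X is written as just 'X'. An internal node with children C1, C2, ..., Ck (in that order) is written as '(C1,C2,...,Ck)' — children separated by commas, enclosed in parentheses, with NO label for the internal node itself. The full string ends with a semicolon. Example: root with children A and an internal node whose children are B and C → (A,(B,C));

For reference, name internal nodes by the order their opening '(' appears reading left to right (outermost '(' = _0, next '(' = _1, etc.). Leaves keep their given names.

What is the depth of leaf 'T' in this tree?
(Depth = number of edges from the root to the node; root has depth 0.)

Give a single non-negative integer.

Newick: ((A,T,S,G),W,D);
Naming internals by '(' encounter order: outermost '(' = _0, next = _1, ...
Query node: T
Path from root: _0 -> _1 -> T
Depth of T: 2 (number of edges from root)

Answer: 2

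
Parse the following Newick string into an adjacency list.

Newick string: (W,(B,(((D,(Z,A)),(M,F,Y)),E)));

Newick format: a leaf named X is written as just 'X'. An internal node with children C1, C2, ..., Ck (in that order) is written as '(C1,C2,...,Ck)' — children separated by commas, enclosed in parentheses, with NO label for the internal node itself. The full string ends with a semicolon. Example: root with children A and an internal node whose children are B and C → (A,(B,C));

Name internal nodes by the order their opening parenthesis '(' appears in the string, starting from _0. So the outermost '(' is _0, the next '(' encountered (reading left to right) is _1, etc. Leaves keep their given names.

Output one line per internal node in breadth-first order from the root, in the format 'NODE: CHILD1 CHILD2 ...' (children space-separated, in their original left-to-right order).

Input: (W,(B,(((D,(Z,A)),(M,F,Y)),E)));
Scanning left-to-right, naming '(' by encounter order:
  pos 0: '(' -> open internal node _0 (depth 1)
  pos 3: '(' -> open internal node _1 (depth 2)
  pos 6: '(' -> open internal node _2 (depth 3)
  pos 7: '(' -> open internal node _3 (depth 4)
  pos 8: '(' -> open internal node _4 (depth 5)
  pos 11: '(' -> open internal node _5 (depth 6)
  pos 15: ')' -> close internal node _5 (now at depth 5)
  pos 16: ')' -> close internal node _4 (now at depth 4)
  pos 18: '(' -> open internal node _6 (depth 5)
  pos 24: ')' -> close internal node _6 (now at depth 4)
  pos 25: ')' -> close internal node _3 (now at depth 3)
  pos 28: ')' -> close internal node _2 (now at depth 2)
  pos 29: ')' -> close internal node _1 (now at depth 1)
  pos 30: ')' -> close internal node _0 (now at depth 0)
Total internal nodes: 7
BFS adjacency from root:
  _0: W _1
  _1: B _2
  _2: _3 E
  _3: _4 _6
  _4: D _5
  _6: M F Y
  _5: Z A

Answer: _0: W _1
_1: B _2
_2: _3 E
_3: _4 _6
_4: D _5
_6: M F Y
_5: Z A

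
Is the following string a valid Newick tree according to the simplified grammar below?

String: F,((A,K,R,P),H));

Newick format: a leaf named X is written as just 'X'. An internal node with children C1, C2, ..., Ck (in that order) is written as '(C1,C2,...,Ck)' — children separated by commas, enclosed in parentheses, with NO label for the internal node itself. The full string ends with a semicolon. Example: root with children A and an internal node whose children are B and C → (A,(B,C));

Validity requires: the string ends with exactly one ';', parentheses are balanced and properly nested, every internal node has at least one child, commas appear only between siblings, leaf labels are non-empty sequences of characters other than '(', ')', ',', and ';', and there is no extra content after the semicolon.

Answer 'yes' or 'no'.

Answer: no

Derivation:
Input: F,((A,K,R,P),H));
Paren balance: 2 '(' vs 3 ')' MISMATCH
Ends with single ';': True
Full parse: FAILS (extra content after tree at pos 1)
Valid: False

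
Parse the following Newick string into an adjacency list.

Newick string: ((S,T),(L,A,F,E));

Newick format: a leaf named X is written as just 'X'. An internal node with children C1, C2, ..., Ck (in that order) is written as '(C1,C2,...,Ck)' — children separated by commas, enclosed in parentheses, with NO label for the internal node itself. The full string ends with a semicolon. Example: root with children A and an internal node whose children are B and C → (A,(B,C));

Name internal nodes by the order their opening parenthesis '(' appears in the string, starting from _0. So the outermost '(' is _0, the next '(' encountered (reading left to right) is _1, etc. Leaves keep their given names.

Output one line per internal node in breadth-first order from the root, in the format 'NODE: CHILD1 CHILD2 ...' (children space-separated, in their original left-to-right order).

Answer: _0: _1 _2
_1: S T
_2: L A F E

Derivation:
Input: ((S,T),(L,A,F,E));
Scanning left-to-right, naming '(' by encounter order:
  pos 0: '(' -> open internal node _0 (depth 1)
  pos 1: '(' -> open internal node _1 (depth 2)
  pos 5: ')' -> close internal node _1 (now at depth 1)
  pos 7: '(' -> open internal node _2 (depth 2)
  pos 15: ')' -> close internal node _2 (now at depth 1)
  pos 16: ')' -> close internal node _0 (now at depth 0)
Total internal nodes: 3
BFS adjacency from root:
  _0: _1 _2
  _1: S T
  _2: L A F E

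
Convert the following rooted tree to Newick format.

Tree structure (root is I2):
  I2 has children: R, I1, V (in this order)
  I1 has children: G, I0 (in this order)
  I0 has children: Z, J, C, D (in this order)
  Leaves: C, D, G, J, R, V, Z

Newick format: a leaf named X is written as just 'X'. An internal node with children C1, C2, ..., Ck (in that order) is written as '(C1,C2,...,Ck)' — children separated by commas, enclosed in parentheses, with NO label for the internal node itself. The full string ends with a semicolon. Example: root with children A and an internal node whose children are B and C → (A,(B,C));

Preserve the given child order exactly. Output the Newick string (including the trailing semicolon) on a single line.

Answer: (R,(G,(Z,J,C,D)),V);

Derivation:
internal I2 with children ['R', 'I1', 'V']
  leaf 'R' → 'R'
  internal I1 with children ['G', 'I0']
    leaf 'G' → 'G'
    internal I0 with children ['Z', 'J', 'C', 'D']
      leaf 'Z' → 'Z'
      leaf 'J' → 'J'
      leaf 'C' → 'C'
      leaf 'D' → 'D'
    → '(Z,J,C,D)'
  → '(G,(Z,J,C,D))'
  leaf 'V' → 'V'
→ '(R,(G,(Z,J,C,D)),V)'
Final: (R,(G,(Z,J,C,D)),V);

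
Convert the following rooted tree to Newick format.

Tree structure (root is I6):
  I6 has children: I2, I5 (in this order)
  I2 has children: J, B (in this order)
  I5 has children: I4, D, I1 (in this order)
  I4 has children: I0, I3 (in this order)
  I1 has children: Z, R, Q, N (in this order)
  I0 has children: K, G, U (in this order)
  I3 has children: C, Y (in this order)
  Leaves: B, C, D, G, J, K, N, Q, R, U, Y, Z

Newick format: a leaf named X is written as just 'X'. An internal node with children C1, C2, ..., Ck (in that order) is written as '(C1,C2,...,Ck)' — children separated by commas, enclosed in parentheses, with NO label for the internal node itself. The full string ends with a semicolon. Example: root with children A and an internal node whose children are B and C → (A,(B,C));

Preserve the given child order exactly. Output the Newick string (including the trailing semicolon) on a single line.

internal I6 with children ['I2', 'I5']
  internal I2 with children ['J', 'B']
    leaf 'J' → 'J'
    leaf 'B' → 'B'
  → '(J,B)'
  internal I5 with children ['I4', 'D', 'I1']
    internal I4 with children ['I0', 'I3']
      internal I0 with children ['K', 'G', 'U']
        leaf 'K' → 'K'
        leaf 'G' → 'G'
        leaf 'U' → 'U'
      → '(K,G,U)'
      internal I3 with children ['C', 'Y']
        leaf 'C' → 'C'
        leaf 'Y' → 'Y'
      → '(C,Y)'
    → '((K,G,U),(C,Y))'
    leaf 'D' → 'D'
    internal I1 with children ['Z', 'R', 'Q', 'N']
      leaf 'Z' → 'Z'
      leaf 'R' → 'R'
      leaf 'Q' → 'Q'
      leaf 'N' → 'N'
    → '(Z,R,Q,N)'
  → '(((K,G,U),(C,Y)),D,(Z,R,Q,N))'
→ '((J,B),(((K,G,U),(C,Y)),D,(Z,R,Q,N)))'
Final: ((J,B),(((K,G,U),(C,Y)),D,(Z,R,Q,N)));

Answer: ((J,B),(((K,G,U),(C,Y)),D,(Z,R,Q,N)));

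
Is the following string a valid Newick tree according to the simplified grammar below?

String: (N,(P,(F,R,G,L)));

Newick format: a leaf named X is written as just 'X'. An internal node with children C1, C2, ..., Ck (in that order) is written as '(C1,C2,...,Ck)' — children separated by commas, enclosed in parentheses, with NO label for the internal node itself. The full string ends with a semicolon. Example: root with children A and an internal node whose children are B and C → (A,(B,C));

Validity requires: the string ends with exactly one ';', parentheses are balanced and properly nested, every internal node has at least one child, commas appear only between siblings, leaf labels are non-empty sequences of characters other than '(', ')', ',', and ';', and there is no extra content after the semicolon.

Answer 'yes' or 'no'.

Answer: yes

Derivation:
Input: (N,(P,(F,R,G,L)));
Paren balance: 3 '(' vs 3 ')' OK
Ends with single ';': True
Full parse: OK
Valid: True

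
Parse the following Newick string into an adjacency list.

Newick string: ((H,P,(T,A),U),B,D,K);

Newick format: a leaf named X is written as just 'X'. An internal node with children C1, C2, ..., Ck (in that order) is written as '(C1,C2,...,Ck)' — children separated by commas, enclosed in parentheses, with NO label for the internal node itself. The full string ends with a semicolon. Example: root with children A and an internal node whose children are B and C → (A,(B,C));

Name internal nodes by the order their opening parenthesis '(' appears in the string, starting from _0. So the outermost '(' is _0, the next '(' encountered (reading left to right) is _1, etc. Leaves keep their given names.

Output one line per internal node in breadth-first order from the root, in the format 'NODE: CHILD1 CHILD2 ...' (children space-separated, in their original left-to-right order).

Answer: _0: _1 B D K
_1: H P _2 U
_2: T A

Derivation:
Input: ((H,P,(T,A),U),B,D,K);
Scanning left-to-right, naming '(' by encounter order:
  pos 0: '(' -> open internal node _0 (depth 1)
  pos 1: '(' -> open internal node _1 (depth 2)
  pos 6: '(' -> open internal node _2 (depth 3)
  pos 10: ')' -> close internal node _2 (now at depth 2)
  pos 13: ')' -> close internal node _1 (now at depth 1)
  pos 20: ')' -> close internal node _0 (now at depth 0)
Total internal nodes: 3
BFS adjacency from root:
  _0: _1 B D K
  _1: H P _2 U
  _2: T A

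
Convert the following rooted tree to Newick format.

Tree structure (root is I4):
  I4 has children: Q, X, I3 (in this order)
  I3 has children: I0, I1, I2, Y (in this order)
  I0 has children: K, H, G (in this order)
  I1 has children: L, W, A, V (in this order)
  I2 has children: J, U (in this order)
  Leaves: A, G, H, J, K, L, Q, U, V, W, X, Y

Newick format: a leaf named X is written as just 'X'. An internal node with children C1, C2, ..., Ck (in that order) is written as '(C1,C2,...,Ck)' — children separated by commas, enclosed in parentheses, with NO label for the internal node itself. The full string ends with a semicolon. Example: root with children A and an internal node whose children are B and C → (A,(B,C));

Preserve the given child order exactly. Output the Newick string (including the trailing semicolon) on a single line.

internal I4 with children ['Q', 'X', 'I3']
  leaf 'Q' → 'Q'
  leaf 'X' → 'X'
  internal I3 with children ['I0', 'I1', 'I2', 'Y']
    internal I0 with children ['K', 'H', 'G']
      leaf 'K' → 'K'
      leaf 'H' → 'H'
      leaf 'G' → 'G'
    → '(K,H,G)'
    internal I1 with children ['L', 'W', 'A', 'V']
      leaf 'L' → 'L'
      leaf 'W' → 'W'
      leaf 'A' → 'A'
      leaf 'V' → 'V'
    → '(L,W,A,V)'
    internal I2 with children ['J', 'U']
      leaf 'J' → 'J'
      leaf 'U' → 'U'
    → '(J,U)'
    leaf 'Y' → 'Y'
  → '((K,H,G),(L,W,A,V),(J,U),Y)'
→ '(Q,X,((K,H,G),(L,W,A,V),(J,U),Y))'
Final: (Q,X,((K,H,G),(L,W,A,V),(J,U),Y));

Answer: (Q,X,((K,H,G),(L,W,A,V),(J,U),Y));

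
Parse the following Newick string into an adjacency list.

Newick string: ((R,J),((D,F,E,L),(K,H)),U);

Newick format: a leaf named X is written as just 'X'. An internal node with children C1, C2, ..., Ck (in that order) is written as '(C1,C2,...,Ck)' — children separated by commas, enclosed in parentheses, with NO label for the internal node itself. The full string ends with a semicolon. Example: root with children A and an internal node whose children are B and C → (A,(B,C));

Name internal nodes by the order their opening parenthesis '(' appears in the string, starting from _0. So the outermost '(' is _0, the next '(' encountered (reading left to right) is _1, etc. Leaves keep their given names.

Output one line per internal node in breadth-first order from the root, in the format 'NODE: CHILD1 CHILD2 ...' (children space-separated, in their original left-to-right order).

Answer: _0: _1 _2 U
_1: R J
_2: _3 _4
_3: D F E L
_4: K H

Derivation:
Input: ((R,J),((D,F,E,L),(K,H)),U);
Scanning left-to-right, naming '(' by encounter order:
  pos 0: '(' -> open internal node _0 (depth 1)
  pos 1: '(' -> open internal node _1 (depth 2)
  pos 5: ')' -> close internal node _1 (now at depth 1)
  pos 7: '(' -> open internal node _2 (depth 2)
  pos 8: '(' -> open internal node _3 (depth 3)
  pos 16: ')' -> close internal node _3 (now at depth 2)
  pos 18: '(' -> open internal node _4 (depth 3)
  pos 22: ')' -> close internal node _4 (now at depth 2)
  pos 23: ')' -> close internal node _2 (now at depth 1)
  pos 26: ')' -> close internal node _0 (now at depth 0)
Total internal nodes: 5
BFS adjacency from root:
  _0: _1 _2 U
  _1: R J
  _2: _3 _4
  _3: D F E L
  _4: K H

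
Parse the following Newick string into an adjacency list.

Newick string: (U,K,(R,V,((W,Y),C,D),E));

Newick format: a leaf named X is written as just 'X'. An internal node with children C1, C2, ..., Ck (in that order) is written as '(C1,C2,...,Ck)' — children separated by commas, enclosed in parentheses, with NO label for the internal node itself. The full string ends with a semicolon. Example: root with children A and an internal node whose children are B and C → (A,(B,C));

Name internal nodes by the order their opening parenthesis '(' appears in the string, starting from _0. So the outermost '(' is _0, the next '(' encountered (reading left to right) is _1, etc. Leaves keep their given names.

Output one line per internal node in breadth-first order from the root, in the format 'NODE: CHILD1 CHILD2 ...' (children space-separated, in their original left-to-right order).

Input: (U,K,(R,V,((W,Y),C,D),E));
Scanning left-to-right, naming '(' by encounter order:
  pos 0: '(' -> open internal node _0 (depth 1)
  pos 5: '(' -> open internal node _1 (depth 2)
  pos 10: '(' -> open internal node _2 (depth 3)
  pos 11: '(' -> open internal node _3 (depth 4)
  pos 15: ')' -> close internal node _3 (now at depth 3)
  pos 20: ')' -> close internal node _2 (now at depth 2)
  pos 23: ')' -> close internal node _1 (now at depth 1)
  pos 24: ')' -> close internal node _0 (now at depth 0)
Total internal nodes: 4
BFS adjacency from root:
  _0: U K _1
  _1: R V _2 E
  _2: _3 C D
  _3: W Y

Answer: _0: U K _1
_1: R V _2 E
_2: _3 C D
_3: W Y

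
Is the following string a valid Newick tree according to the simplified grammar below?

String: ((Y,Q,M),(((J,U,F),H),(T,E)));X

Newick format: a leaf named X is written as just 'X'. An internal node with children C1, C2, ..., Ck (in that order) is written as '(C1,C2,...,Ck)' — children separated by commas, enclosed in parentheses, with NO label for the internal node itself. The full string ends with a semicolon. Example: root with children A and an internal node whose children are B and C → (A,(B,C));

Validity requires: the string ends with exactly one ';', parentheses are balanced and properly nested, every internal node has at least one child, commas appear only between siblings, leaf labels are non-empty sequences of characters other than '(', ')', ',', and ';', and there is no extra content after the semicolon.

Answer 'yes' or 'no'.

Answer: no

Derivation:
Input: ((Y,Q,M),(((J,U,F),H),(T,E)));X
Paren balance: 6 '(' vs 6 ')' OK
Ends with single ';': False
Full parse: FAILS (must end with ;)
Valid: False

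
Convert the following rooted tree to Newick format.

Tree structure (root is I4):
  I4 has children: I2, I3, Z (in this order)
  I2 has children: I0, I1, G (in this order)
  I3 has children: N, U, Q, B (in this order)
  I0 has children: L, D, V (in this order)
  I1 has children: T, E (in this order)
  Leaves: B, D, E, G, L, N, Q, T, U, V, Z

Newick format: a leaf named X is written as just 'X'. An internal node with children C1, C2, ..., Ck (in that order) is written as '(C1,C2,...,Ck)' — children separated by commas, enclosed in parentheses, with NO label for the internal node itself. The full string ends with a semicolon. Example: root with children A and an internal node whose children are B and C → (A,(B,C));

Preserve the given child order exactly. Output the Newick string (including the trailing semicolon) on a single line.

internal I4 with children ['I2', 'I3', 'Z']
  internal I2 with children ['I0', 'I1', 'G']
    internal I0 with children ['L', 'D', 'V']
      leaf 'L' → 'L'
      leaf 'D' → 'D'
      leaf 'V' → 'V'
    → '(L,D,V)'
    internal I1 with children ['T', 'E']
      leaf 'T' → 'T'
      leaf 'E' → 'E'
    → '(T,E)'
    leaf 'G' → 'G'
  → '((L,D,V),(T,E),G)'
  internal I3 with children ['N', 'U', 'Q', 'B']
    leaf 'N' → 'N'
    leaf 'U' → 'U'
    leaf 'Q' → 'Q'
    leaf 'B' → 'B'
  → '(N,U,Q,B)'
  leaf 'Z' → 'Z'
→ '(((L,D,V),(T,E),G),(N,U,Q,B),Z)'
Final: (((L,D,V),(T,E),G),(N,U,Q,B),Z);

Answer: (((L,D,V),(T,E),G),(N,U,Q,B),Z);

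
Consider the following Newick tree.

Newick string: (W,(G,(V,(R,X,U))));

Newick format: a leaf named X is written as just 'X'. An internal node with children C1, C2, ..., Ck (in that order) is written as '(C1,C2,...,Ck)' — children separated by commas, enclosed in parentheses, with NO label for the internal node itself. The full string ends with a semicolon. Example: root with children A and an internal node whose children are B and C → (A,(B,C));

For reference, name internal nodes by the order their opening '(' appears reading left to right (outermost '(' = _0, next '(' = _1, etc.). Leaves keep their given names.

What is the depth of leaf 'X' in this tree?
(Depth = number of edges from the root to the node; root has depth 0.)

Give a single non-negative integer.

Newick: (W,(G,(V,(R,X,U))));
Naming internals by '(' encounter order: outermost '(' = _0, next = _1, ...
Query node: X
Path from root: _0 -> _1 -> _2 -> _3 -> X
Depth of X: 4 (number of edges from root)

Answer: 4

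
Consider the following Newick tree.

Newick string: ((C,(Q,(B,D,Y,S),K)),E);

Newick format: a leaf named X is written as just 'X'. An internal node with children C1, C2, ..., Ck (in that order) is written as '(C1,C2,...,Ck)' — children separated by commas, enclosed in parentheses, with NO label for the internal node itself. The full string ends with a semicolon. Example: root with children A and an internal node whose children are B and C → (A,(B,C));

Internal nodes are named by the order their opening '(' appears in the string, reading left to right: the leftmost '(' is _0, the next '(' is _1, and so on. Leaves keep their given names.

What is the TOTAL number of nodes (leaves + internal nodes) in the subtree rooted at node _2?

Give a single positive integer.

Newick: ((C,(Q,(B,D,Y,S),K)),E);
Locate _2: it is the '(' at position 4 (the 3rd '(' reading left to right).
Query: subtree rooted at _2
_2: subtree_size = 1 + 7
  Q: subtree_size = 1 + 0
  _3: subtree_size = 1 + 4
    B: subtree_size = 1 + 0
    D: subtree_size = 1 + 0
    Y: subtree_size = 1 + 0
    S: subtree_size = 1 + 0
  K: subtree_size = 1 + 0
Total subtree size of _2: 8

Answer: 8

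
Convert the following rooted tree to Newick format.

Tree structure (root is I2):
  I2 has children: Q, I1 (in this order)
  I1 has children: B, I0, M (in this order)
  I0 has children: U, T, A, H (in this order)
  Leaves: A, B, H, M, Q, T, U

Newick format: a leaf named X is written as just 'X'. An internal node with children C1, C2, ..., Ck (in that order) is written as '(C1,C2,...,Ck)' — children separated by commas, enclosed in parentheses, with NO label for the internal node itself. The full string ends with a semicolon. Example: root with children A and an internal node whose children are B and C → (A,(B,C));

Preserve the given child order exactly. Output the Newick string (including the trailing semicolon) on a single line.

Answer: (Q,(B,(U,T,A,H),M));

Derivation:
internal I2 with children ['Q', 'I1']
  leaf 'Q' → 'Q'
  internal I1 with children ['B', 'I0', 'M']
    leaf 'B' → 'B'
    internal I0 with children ['U', 'T', 'A', 'H']
      leaf 'U' → 'U'
      leaf 'T' → 'T'
      leaf 'A' → 'A'
      leaf 'H' → 'H'
    → '(U,T,A,H)'
    leaf 'M' → 'M'
  → '(B,(U,T,A,H),M)'
→ '(Q,(B,(U,T,A,H),M))'
Final: (Q,(B,(U,T,A,H),M));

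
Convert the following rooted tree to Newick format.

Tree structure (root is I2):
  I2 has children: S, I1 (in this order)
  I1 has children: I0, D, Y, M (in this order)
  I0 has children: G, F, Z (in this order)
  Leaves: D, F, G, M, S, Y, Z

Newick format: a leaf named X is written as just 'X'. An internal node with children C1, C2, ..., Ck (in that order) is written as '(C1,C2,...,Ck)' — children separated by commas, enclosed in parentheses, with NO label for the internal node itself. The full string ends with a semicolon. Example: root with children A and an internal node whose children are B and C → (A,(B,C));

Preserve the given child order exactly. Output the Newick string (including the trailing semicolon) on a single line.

Answer: (S,((G,F,Z),D,Y,M));

Derivation:
internal I2 with children ['S', 'I1']
  leaf 'S' → 'S'
  internal I1 with children ['I0', 'D', 'Y', 'M']
    internal I0 with children ['G', 'F', 'Z']
      leaf 'G' → 'G'
      leaf 'F' → 'F'
      leaf 'Z' → 'Z'
    → '(G,F,Z)'
    leaf 'D' → 'D'
    leaf 'Y' → 'Y'
    leaf 'M' → 'M'
  → '((G,F,Z),D,Y,M)'
→ '(S,((G,F,Z),D,Y,M))'
Final: (S,((G,F,Z),D,Y,M));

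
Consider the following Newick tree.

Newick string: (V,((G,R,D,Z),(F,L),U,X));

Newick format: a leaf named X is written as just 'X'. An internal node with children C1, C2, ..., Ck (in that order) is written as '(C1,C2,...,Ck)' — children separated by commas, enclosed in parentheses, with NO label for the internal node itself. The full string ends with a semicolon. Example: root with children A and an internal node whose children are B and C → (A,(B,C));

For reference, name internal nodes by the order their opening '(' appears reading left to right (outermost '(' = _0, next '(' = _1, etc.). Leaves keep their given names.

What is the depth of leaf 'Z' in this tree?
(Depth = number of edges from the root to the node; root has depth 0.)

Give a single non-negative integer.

Answer: 3

Derivation:
Newick: (V,((G,R,D,Z),(F,L),U,X));
Naming internals by '(' encounter order: outermost '(' = _0, next = _1, ...
Query node: Z
Path from root: _0 -> _1 -> _2 -> Z
Depth of Z: 3 (number of edges from root)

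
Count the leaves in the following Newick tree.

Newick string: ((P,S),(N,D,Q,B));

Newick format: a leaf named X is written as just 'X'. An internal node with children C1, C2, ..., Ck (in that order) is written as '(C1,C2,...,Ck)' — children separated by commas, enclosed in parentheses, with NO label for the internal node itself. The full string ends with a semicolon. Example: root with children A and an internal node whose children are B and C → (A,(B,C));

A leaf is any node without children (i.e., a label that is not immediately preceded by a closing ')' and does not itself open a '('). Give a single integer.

Newick: ((P,S),(N,D,Q,B));
Scan left-to-right; a leaf is any maximal label run not followed by '(':
  pos 2: leaf 'P' → count = 1
  pos 4: leaf 'S' → count = 2
  pos 8: leaf 'N' → count = 3
  pos 10: leaf 'D' → count = 4
  pos 12: leaf 'Q' → count = 5
  pos 14: leaf 'B' → count = 6
Total leaves: 6

Answer: 6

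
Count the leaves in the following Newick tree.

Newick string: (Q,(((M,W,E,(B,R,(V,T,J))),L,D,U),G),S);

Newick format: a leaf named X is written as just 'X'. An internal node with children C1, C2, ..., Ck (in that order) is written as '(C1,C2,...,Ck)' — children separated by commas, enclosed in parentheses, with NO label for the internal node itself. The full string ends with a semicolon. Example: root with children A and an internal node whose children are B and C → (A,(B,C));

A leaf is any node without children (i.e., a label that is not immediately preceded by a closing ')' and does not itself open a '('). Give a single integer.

Answer: 14

Derivation:
Newick: (Q,(((M,W,E,(B,R,(V,T,J))),L,D,U),G),S);
Scan left-to-right; a leaf is any maximal label run not followed by '(':
  pos 1: leaf 'Q' → count = 1
  pos 6: leaf 'M' → count = 2
  pos 8: leaf 'W' → count = 3
  pos 10: leaf 'E' → count = 4
  pos 13: leaf 'B' → count = 5
  pos 15: leaf 'R' → count = 6
  pos 18: leaf 'V' → count = 7
  pos 20: leaf 'T' → count = 8
  pos 22: leaf 'J' → count = 9
  pos 27: leaf 'L' → count = 10
  pos 29: leaf 'D' → count = 11
  pos 31: leaf 'U' → count = 12
  pos 34: leaf 'G' → count = 13
  pos 37: leaf 'S' → count = 14
Total leaves: 14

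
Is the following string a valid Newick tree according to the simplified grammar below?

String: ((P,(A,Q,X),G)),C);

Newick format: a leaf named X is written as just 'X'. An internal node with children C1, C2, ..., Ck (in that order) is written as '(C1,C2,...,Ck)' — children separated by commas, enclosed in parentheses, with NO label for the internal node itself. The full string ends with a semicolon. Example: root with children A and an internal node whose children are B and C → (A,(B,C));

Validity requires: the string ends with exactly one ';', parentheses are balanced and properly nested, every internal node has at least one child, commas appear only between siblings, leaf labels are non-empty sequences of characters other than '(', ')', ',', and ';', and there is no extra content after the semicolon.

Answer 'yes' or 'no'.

Answer: no

Derivation:
Input: ((P,(A,Q,X),G)),C);
Paren balance: 3 '(' vs 4 ')' MISMATCH
Ends with single ';': True
Full parse: FAILS (extra content after tree at pos 15)
Valid: False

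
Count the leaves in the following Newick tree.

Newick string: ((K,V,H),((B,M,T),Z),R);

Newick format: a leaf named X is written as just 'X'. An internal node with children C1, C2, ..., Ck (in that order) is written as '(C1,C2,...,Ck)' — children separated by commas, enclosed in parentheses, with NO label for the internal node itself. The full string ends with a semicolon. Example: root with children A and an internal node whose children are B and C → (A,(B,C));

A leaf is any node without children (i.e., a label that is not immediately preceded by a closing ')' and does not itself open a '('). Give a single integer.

Answer: 8

Derivation:
Newick: ((K,V,H),((B,M,T),Z),R);
Scan left-to-right; a leaf is any maximal label run not followed by '(':
  pos 2: leaf 'K' → count = 1
  pos 4: leaf 'V' → count = 2
  pos 6: leaf 'H' → count = 3
  pos 11: leaf 'B' → count = 4
  pos 13: leaf 'M' → count = 5
  pos 15: leaf 'T' → count = 6
  pos 18: leaf 'Z' → count = 7
  pos 21: leaf 'R' → count = 8
Total leaves: 8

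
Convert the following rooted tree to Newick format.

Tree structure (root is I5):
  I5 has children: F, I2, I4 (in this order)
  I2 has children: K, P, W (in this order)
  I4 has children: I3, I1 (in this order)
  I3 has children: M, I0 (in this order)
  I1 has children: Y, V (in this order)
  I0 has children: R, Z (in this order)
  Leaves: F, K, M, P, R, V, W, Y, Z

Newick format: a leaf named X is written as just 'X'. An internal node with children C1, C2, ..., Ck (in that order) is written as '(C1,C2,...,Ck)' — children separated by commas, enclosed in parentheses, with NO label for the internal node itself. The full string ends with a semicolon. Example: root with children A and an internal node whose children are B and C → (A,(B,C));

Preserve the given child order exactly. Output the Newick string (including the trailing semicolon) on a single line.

internal I5 with children ['F', 'I2', 'I4']
  leaf 'F' → 'F'
  internal I2 with children ['K', 'P', 'W']
    leaf 'K' → 'K'
    leaf 'P' → 'P'
    leaf 'W' → 'W'
  → '(K,P,W)'
  internal I4 with children ['I3', 'I1']
    internal I3 with children ['M', 'I0']
      leaf 'M' → 'M'
      internal I0 with children ['R', 'Z']
        leaf 'R' → 'R'
        leaf 'Z' → 'Z'
      → '(R,Z)'
    → '(M,(R,Z))'
    internal I1 with children ['Y', 'V']
      leaf 'Y' → 'Y'
      leaf 'V' → 'V'
    → '(Y,V)'
  → '((M,(R,Z)),(Y,V))'
→ '(F,(K,P,W),((M,(R,Z)),(Y,V)))'
Final: (F,(K,P,W),((M,(R,Z)),(Y,V)));

Answer: (F,(K,P,W),((M,(R,Z)),(Y,V)));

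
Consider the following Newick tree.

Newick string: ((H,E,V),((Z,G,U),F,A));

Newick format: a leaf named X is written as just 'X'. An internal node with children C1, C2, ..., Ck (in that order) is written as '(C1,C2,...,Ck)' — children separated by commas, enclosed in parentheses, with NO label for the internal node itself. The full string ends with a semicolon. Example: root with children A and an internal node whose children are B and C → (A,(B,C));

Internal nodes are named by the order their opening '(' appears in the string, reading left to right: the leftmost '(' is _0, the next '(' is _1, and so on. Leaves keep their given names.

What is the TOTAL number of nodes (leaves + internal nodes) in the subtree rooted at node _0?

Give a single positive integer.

Answer: 12

Derivation:
Newick: ((H,E,V),((Z,G,U),F,A));
Locate _0: it is the '(' at position 0 (the 1st '(' reading left to right).
Query: subtree rooted at _0
_0: subtree_size = 1 + 11
  _1: subtree_size = 1 + 3
    H: subtree_size = 1 + 0
    E: subtree_size = 1 + 0
    V: subtree_size = 1 + 0
  _2: subtree_size = 1 + 6
    _3: subtree_size = 1 + 3
      Z: subtree_size = 1 + 0
      G: subtree_size = 1 + 0
      U: subtree_size = 1 + 0
    F: subtree_size = 1 + 0
    A: subtree_size = 1 + 0
Total subtree size of _0: 12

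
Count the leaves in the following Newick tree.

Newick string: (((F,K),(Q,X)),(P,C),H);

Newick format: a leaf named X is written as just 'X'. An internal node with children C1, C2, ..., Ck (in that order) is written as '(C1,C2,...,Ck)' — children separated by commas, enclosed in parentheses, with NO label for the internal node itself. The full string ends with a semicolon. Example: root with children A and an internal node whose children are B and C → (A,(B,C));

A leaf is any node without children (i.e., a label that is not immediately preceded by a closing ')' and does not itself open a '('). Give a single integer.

Answer: 7

Derivation:
Newick: (((F,K),(Q,X)),(P,C),H);
Scan left-to-right; a leaf is any maximal label run not followed by '(':
  pos 3: leaf 'F' → count = 1
  pos 5: leaf 'K' → count = 2
  pos 9: leaf 'Q' → count = 3
  pos 11: leaf 'X' → count = 4
  pos 16: leaf 'P' → count = 5
  pos 18: leaf 'C' → count = 6
  pos 21: leaf 'H' → count = 7
Total leaves: 7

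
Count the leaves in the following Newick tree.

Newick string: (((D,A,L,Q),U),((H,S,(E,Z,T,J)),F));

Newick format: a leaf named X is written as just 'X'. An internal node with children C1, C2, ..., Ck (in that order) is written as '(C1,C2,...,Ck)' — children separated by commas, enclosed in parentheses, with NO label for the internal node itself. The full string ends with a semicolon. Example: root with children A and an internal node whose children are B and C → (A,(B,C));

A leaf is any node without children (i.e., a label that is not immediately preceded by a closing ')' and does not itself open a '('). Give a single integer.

Answer: 12

Derivation:
Newick: (((D,A,L,Q),U),((H,S,(E,Z,T,J)),F));
Scan left-to-right; a leaf is any maximal label run not followed by '(':
  pos 3: leaf 'D' → count = 1
  pos 5: leaf 'A' → count = 2
  pos 7: leaf 'L' → count = 3
  pos 9: leaf 'Q' → count = 4
  pos 12: leaf 'U' → count = 5
  pos 17: leaf 'H' → count = 6
  pos 19: leaf 'S' → count = 7
  pos 22: leaf 'E' → count = 8
  pos 24: leaf 'Z' → count = 9
  pos 26: leaf 'T' → count = 10
  pos 28: leaf 'J' → count = 11
  pos 32: leaf 'F' → count = 12
Total leaves: 12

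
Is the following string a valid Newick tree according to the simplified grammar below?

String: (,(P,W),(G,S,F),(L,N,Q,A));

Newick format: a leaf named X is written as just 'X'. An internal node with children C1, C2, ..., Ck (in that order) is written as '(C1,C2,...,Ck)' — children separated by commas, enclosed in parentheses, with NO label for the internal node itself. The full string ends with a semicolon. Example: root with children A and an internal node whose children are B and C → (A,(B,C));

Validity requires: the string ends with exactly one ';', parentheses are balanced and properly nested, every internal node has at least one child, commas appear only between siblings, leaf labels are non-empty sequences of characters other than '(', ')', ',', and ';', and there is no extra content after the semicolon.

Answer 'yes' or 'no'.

Answer: no

Derivation:
Input: (,(P,W),(G,S,F),(L,N,Q,A));
Paren balance: 4 '(' vs 4 ')' OK
Ends with single ';': True
Full parse: FAILS (empty leaf label at pos 1)
Valid: False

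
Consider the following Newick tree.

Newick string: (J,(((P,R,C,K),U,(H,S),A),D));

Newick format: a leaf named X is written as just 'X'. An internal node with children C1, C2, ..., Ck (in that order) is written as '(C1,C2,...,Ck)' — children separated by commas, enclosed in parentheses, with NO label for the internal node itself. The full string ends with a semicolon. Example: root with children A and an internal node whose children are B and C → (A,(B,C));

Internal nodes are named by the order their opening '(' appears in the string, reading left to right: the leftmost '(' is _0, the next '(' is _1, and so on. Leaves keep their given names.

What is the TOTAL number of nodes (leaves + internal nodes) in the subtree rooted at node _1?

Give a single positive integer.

Answer: 13

Derivation:
Newick: (J,(((P,R,C,K),U,(H,S),A),D));
Locate _1: it is the '(' at position 3 (the 2nd '(' reading left to right).
Query: subtree rooted at _1
_1: subtree_size = 1 + 12
  _2: subtree_size = 1 + 10
    _3: subtree_size = 1 + 4
      P: subtree_size = 1 + 0
      R: subtree_size = 1 + 0
      C: subtree_size = 1 + 0
      K: subtree_size = 1 + 0
    U: subtree_size = 1 + 0
    _4: subtree_size = 1 + 2
      H: subtree_size = 1 + 0
      S: subtree_size = 1 + 0
    A: subtree_size = 1 + 0
  D: subtree_size = 1 + 0
Total subtree size of _1: 13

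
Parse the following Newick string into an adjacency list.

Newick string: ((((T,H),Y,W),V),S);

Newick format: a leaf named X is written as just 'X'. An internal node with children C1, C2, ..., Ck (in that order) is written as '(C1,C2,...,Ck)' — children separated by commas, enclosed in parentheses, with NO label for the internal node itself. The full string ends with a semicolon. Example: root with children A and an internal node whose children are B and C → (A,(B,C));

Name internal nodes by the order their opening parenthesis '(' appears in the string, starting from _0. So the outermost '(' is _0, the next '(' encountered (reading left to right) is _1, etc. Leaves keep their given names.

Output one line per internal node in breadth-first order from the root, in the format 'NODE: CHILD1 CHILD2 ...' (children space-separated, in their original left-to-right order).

Answer: _0: _1 S
_1: _2 V
_2: _3 Y W
_3: T H

Derivation:
Input: ((((T,H),Y,W),V),S);
Scanning left-to-right, naming '(' by encounter order:
  pos 0: '(' -> open internal node _0 (depth 1)
  pos 1: '(' -> open internal node _1 (depth 2)
  pos 2: '(' -> open internal node _2 (depth 3)
  pos 3: '(' -> open internal node _3 (depth 4)
  pos 7: ')' -> close internal node _3 (now at depth 3)
  pos 12: ')' -> close internal node _2 (now at depth 2)
  pos 15: ')' -> close internal node _1 (now at depth 1)
  pos 18: ')' -> close internal node _0 (now at depth 0)
Total internal nodes: 4
BFS adjacency from root:
  _0: _1 S
  _1: _2 V
  _2: _3 Y W
  _3: T H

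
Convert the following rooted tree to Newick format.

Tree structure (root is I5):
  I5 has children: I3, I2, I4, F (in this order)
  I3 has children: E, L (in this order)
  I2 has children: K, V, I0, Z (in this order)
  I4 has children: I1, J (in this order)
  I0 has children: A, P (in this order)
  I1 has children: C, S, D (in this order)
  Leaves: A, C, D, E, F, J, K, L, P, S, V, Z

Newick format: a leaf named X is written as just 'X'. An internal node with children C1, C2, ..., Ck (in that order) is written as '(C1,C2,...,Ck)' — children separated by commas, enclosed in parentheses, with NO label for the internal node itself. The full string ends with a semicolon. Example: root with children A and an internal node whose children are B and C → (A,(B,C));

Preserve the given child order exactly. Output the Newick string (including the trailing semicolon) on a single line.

Answer: ((E,L),(K,V,(A,P),Z),((C,S,D),J),F);

Derivation:
internal I5 with children ['I3', 'I2', 'I4', 'F']
  internal I3 with children ['E', 'L']
    leaf 'E' → 'E'
    leaf 'L' → 'L'
  → '(E,L)'
  internal I2 with children ['K', 'V', 'I0', 'Z']
    leaf 'K' → 'K'
    leaf 'V' → 'V'
    internal I0 with children ['A', 'P']
      leaf 'A' → 'A'
      leaf 'P' → 'P'
    → '(A,P)'
    leaf 'Z' → 'Z'
  → '(K,V,(A,P),Z)'
  internal I4 with children ['I1', 'J']
    internal I1 with children ['C', 'S', 'D']
      leaf 'C' → 'C'
      leaf 'S' → 'S'
      leaf 'D' → 'D'
    → '(C,S,D)'
    leaf 'J' → 'J'
  → '((C,S,D),J)'
  leaf 'F' → 'F'
→ '((E,L),(K,V,(A,P),Z),((C,S,D),J),F)'
Final: ((E,L),(K,V,(A,P),Z),((C,S,D),J),F);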